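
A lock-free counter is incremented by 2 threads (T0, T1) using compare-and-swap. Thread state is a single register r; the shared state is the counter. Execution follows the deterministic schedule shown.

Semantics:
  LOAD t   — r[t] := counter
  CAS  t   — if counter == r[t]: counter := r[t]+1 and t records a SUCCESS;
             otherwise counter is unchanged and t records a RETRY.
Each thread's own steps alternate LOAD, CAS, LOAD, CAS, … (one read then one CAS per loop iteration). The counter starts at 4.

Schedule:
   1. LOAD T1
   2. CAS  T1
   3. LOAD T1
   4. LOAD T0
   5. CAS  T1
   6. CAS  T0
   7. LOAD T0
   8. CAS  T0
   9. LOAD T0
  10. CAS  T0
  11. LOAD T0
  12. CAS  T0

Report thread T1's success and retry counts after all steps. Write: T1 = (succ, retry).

1. LOAD T1 → mem=4 r[T1]=4 [LOAD]
2. CAS T1 → mem=5 r[T1]=4 [OK]
3. LOAD T1 → mem=5 r[T1]=5 [LOAD]
4. LOAD T0 → mem=5 r[T0]=5 [LOAD]
5. CAS T1 → mem=6 r[T1]=5 [OK]
6. CAS T0 → mem=6 r[T0]=5 [RETRY]
7. LOAD T0 → mem=6 r[T0]=6 [LOAD]
8. CAS T0 → mem=7 r[T0]=6 [OK]
9. LOAD T0 → mem=7 r[T0]=7 [LOAD]
10. CAS T0 → mem=8 r[T0]=7 [OK]
11. LOAD T0 → mem=8 r[T0]=8 [LOAD]
12. CAS T0 → mem=9 r[T0]=8 [OK]

T1 = (2, 0)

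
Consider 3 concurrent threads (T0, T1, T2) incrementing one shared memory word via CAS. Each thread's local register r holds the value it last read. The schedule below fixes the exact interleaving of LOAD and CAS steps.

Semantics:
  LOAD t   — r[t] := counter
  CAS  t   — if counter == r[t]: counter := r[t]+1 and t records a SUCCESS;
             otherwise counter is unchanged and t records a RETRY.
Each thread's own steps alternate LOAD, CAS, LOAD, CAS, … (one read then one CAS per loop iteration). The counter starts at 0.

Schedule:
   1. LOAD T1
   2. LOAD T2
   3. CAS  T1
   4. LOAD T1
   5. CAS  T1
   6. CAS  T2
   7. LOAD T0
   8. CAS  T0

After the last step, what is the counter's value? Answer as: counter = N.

1. LOAD T1 → mem=0 r[T1]=0 [LOAD]
2. LOAD T2 → mem=0 r[T2]=0 [LOAD]
3. CAS T1 → mem=1 r[T1]=0 [OK]
4. LOAD T1 → mem=1 r[T1]=1 [LOAD]
5. CAS T1 → mem=2 r[T1]=1 [OK]
6. CAS T2 → mem=2 r[T2]=0 [RETRY]
7. LOAD T0 → mem=2 r[T0]=2 [LOAD]
8. CAS T0 → mem=3 r[T0]=2 [OK]

counter = 3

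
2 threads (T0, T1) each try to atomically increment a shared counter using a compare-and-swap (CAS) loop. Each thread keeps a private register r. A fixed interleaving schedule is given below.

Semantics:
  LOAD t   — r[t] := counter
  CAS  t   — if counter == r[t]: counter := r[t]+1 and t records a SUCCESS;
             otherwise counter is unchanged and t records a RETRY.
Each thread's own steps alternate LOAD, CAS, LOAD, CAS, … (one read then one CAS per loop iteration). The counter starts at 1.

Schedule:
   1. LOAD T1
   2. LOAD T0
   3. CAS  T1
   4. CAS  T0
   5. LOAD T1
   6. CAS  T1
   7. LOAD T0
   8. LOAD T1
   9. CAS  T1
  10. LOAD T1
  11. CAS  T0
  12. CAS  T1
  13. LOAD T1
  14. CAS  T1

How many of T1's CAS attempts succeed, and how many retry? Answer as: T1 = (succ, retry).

#1 T1 reads 1
#2 T0 reads 1
#3 T1 CAS(1→2) writes; counter now 2
#4 T0 CAS(1→2) fails; counter now 2
#5 T1 reads 2
#6 T1 CAS(2→3) writes; counter now 3
#7 T0 reads 3
#8 T1 reads 3
#9 T1 CAS(3→4) writes; counter now 4
#10 T1 reads 4
#11 T0 CAS(3→4) fails; counter now 4
#12 T1 CAS(4→5) writes; counter now 5
#13 T1 reads 5
#14 T1 CAS(5→6) writes; counter now 6

T1 = (5, 0)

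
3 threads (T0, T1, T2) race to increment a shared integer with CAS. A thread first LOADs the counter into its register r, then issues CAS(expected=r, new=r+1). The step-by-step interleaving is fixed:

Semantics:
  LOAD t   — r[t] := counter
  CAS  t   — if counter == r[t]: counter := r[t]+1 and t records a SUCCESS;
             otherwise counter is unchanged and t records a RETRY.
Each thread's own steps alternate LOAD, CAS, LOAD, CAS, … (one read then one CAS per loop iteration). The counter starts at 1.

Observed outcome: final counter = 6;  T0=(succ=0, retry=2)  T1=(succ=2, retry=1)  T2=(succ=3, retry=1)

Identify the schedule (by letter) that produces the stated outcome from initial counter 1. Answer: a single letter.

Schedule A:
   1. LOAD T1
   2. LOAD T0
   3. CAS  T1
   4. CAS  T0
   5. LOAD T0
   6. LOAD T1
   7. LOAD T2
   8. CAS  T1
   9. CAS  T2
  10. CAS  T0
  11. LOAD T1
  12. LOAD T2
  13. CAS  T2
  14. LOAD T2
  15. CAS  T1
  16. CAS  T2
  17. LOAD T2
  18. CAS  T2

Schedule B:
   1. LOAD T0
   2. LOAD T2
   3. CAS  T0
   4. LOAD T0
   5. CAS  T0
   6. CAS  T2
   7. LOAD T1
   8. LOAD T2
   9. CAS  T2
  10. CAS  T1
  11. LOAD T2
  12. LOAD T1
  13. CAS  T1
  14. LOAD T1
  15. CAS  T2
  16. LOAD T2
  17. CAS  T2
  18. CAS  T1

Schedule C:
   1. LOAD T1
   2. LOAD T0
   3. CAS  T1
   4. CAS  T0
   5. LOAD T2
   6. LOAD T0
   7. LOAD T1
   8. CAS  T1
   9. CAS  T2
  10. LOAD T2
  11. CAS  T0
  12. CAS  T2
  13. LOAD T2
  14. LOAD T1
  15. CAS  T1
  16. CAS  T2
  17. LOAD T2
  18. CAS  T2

Tracing schedule A:
step 1: T1 LOAD ⇒ load; ctr=1 reg=1
step 2: T0 LOAD ⇒ load; ctr=1 reg=1
step 3: T1 CAS ⇒ ok; ctr=2 reg=1
step 4: T0 CAS ⇒ retry; ctr=2 reg=1
step 5: T0 LOAD ⇒ load; ctr=2 reg=2
step 6: T1 LOAD ⇒ load; ctr=2 reg=2
step 7: T2 LOAD ⇒ load; ctr=2 reg=2
step 8: T1 CAS ⇒ ok; ctr=3 reg=2
step 9: T2 CAS ⇒ retry; ctr=3 reg=2
step 10: T0 CAS ⇒ retry; ctr=3 reg=2
step 11: T1 LOAD ⇒ load; ctr=3 reg=3
step 12: T2 LOAD ⇒ load; ctr=3 reg=3
step 13: T2 CAS ⇒ ok; ctr=4 reg=3
step 14: T2 LOAD ⇒ load; ctr=4 reg=4
step 15: T1 CAS ⇒ retry; ctr=4 reg=3
step 16: T2 CAS ⇒ ok; ctr=5 reg=4
step 17: T2 LOAD ⇒ load; ctr=5 reg=5
step 18: T2 CAS ⇒ ok; ctr=6 reg=5

A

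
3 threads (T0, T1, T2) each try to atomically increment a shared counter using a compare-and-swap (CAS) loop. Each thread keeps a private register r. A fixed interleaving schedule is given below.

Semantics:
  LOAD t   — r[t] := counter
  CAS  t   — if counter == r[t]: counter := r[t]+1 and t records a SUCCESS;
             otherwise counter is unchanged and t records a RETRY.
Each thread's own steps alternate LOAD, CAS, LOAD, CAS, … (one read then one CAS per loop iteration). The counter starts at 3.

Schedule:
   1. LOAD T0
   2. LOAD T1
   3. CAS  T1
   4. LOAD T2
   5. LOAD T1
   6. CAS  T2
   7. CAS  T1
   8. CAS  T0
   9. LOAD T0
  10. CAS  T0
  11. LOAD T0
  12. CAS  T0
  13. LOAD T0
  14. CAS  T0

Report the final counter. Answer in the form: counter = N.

counter = 8

1. LOAD T0 → mem=3 r[T0]=3 [LOAD]
2. LOAD T1 → mem=3 r[T1]=3 [LOAD]
3. CAS T1 → mem=4 r[T1]=3 [OK]
4. LOAD T2 → mem=4 r[T2]=4 [LOAD]
5. LOAD T1 → mem=4 r[T1]=4 [LOAD]
6. CAS T2 → mem=5 r[T2]=4 [OK]
7. CAS T1 → mem=5 r[T1]=4 [RETRY]
8. CAS T0 → mem=5 r[T0]=3 [RETRY]
9. LOAD T0 → mem=5 r[T0]=5 [LOAD]
10. CAS T0 → mem=6 r[T0]=5 [OK]
11. LOAD T0 → mem=6 r[T0]=6 [LOAD]
12. CAS T0 → mem=7 r[T0]=6 [OK]
13. LOAD T0 → mem=7 r[T0]=7 [LOAD]
14. CAS T0 → mem=8 r[T0]=7 [OK]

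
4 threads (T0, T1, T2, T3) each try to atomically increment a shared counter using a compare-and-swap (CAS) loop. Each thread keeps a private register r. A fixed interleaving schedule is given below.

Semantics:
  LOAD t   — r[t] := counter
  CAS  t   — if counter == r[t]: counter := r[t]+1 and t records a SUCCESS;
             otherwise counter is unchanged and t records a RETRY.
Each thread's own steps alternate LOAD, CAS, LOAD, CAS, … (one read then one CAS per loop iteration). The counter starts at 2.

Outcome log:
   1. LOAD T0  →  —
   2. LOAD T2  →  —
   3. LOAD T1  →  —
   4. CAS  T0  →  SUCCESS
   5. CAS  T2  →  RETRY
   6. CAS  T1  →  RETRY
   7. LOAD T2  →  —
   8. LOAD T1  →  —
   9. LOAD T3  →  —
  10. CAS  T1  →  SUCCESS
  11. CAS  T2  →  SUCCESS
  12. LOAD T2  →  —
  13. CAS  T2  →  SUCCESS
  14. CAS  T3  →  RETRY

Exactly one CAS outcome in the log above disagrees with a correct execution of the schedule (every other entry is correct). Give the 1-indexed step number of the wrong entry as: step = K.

step = 11

Re-executing:
T0 LOAD — after: cnt=2, r=2 — load
T2 LOAD — after: cnt=2, r=2 — load
T1 LOAD — after: cnt=2, r=2 — load
T0 CAS — after: cnt=3, r=2 — ok
T2 CAS — after: cnt=3, r=2 — retry
T1 CAS — after: cnt=3, r=2 — retry
T2 LOAD — after: cnt=3, r=3 — load
T1 LOAD — after: cnt=3, r=3 — load
T3 LOAD — after: cnt=3, r=3 — load
T1 CAS — after: cnt=4, r=3 — ok
T2 CAS — after: cnt=4, r=3 — retry
T2 LOAD — after: cnt=4, r=4 — load
T2 CAS — after: cnt=5, r=4 — ok
T3 CAS — after: cnt=5, r=3 — retry
Mismatch at 11.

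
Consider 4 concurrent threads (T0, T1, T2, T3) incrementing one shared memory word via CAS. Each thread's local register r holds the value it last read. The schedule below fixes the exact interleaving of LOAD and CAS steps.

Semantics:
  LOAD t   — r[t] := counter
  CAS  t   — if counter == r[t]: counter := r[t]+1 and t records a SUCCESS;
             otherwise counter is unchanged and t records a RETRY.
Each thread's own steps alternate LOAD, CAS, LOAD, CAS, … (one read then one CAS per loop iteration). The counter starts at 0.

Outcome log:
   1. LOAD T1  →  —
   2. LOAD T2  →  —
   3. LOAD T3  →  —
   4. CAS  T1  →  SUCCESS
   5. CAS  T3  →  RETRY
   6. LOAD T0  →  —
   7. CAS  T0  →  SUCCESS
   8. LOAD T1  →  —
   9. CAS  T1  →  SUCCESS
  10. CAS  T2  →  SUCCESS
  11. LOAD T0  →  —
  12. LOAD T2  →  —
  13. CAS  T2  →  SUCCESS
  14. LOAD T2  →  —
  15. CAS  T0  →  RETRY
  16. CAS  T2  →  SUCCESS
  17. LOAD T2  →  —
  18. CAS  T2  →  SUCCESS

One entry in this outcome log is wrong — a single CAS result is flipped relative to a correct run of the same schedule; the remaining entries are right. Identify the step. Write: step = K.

Reference trace:
step 1: T1 LOAD ⇒ load; ctr=0 reg=0
step 2: T2 LOAD ⇒ load; ctr=0 reg=0
step 3: T3 LOAD ⇒ load; ctr=0 reg=0
step 4: T1 CAS ⇒ ok; ctr=1 reg=0
step 5: T3 CAS ⇒ retry; ctr=1 reg=0
step 6: T0 LOAD ⇒ load; ctr=1 reg=1
step 7: T0 CAS ⇒ ok; ctr=2 reg=1
step 8: T1 LOAD ⇒ load; ctr=2 reg=2
step 9: T1 CAS ⇒ ok; ctr=3 reg=2
step 10: T2 CAS ⇒ retry; ctr=3 reg=0
step 11: T0 LOAD ⇒ load; ctr=3 reg=3
step 12: T2 LOAD ⇒ load; ctr=3 reg=3
step 13: T2 CAS ⇒ ok; ctr=4 reg=3
step 14: T2 LOAD ⇒ load; ctr=4 reg=4
step 15: T0 CAS ⇒ retry; ctr=4 reg=3
step 16: T2 CAS ⇒ ok; ctr=5 reg=4
step 17: T2 LOAD ⇒ load; ctr=5 reg=5
step 18: T2 CAS ⇒ ok; ctr=6 reg=5
Log disagrees first at step 10.

step = 10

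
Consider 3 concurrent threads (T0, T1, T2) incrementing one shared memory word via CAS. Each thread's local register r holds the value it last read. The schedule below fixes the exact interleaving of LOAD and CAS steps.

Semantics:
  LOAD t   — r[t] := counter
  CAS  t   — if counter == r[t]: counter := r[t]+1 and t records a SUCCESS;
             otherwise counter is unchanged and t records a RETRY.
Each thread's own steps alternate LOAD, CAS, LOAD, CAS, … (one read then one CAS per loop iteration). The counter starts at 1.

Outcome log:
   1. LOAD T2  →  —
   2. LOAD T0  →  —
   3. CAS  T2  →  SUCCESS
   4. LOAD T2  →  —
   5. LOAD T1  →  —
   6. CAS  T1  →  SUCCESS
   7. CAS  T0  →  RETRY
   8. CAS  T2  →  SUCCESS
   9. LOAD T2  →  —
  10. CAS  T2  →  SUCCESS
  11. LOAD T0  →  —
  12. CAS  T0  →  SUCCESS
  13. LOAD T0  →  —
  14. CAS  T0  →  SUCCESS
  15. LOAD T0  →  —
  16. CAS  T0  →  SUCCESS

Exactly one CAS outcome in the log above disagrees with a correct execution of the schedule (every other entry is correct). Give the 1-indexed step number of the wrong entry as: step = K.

step = 8

Re-executing:
   1) LOAD T2:  M=1  r_T2=1
   2) LOAD T0:  M=1  r_T0=1
   3) CAS  T2:  M=2  r_T2=1 ✓
   4) LOAD T2:  M=2  r_T2=2
   5) LOAD T1:  M=2  r_T1=2
   6) CAS  T1:  M=3  r_T1=2 ✓
   7) CAS  T0:  M=3  r_T0=1 ✗
   8) CAS  T2:  M=3  r_T2=2 ✗
   9) LOAD T2:  M=3  r_T2=3
  10) CAS  T2:  M=4  r_T2=3 ✓
  11) LOAD T0:  M=4  r_T0=4
  12) CAS  T0:  M=5  r_T0=4 ✓
  13) LOAD T0:  M=5  r_T0=5
  14) CAS  T0:  M=6  r_T0=5 ✓
  15) LOAD T0:  M=6  r_T0=6
  16) CAS  T0:  M=7  r_T0=6 ✓
Log disagrees first at step 8.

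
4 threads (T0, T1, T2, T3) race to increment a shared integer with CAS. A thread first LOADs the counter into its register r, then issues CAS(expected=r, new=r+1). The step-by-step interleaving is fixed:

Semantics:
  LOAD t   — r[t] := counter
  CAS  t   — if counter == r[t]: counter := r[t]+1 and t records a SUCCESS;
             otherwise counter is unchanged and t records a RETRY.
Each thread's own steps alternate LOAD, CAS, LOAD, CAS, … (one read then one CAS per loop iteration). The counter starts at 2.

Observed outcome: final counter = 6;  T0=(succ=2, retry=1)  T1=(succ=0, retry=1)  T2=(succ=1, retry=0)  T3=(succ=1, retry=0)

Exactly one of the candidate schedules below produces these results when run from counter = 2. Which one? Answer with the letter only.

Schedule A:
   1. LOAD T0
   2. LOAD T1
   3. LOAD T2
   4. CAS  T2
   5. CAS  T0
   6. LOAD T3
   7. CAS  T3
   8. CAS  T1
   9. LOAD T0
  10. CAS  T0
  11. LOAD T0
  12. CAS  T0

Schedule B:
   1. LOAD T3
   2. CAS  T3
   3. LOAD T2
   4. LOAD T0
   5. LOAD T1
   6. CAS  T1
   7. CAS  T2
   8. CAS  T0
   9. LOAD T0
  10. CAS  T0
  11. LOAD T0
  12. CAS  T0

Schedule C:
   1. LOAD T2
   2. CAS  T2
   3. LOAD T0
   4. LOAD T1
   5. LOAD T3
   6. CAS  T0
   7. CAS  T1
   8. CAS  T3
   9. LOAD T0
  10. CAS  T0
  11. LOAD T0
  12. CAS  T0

Simulating candidate A:
step 1: T0 LOAD ⇒ load; ctr=2 reg=2
step 2: T1 LOAD ⇒ load; ctr=2 reg=2
step 3: T2 LOAD ⇒ load; ctr=2 reg=2
step 4: T2 CAS ⇒ ok; ctr=3 reg=2
step 5: T0 CAS ⇒ retry; ctr=3 reg=2
step 6: T3 LOAD ⇒ load; ctr=3 reg=3
step 7: T3 CAS ⇒ ok; ctr=4 reg=3
step 8: T1 CAS ⇒ retry; ctr=4 reg=2
step 9: T0 LOAD ⇒ load; ctr=4 reg=4
step 10: T0 CAS ⇒ ok; ctr=5 reg=4
step 11: T0 LOAD ⇒ load; ctr=5 reg=5
step 12: T0 CAS ⇒ ok; ctr=6 reg=5

A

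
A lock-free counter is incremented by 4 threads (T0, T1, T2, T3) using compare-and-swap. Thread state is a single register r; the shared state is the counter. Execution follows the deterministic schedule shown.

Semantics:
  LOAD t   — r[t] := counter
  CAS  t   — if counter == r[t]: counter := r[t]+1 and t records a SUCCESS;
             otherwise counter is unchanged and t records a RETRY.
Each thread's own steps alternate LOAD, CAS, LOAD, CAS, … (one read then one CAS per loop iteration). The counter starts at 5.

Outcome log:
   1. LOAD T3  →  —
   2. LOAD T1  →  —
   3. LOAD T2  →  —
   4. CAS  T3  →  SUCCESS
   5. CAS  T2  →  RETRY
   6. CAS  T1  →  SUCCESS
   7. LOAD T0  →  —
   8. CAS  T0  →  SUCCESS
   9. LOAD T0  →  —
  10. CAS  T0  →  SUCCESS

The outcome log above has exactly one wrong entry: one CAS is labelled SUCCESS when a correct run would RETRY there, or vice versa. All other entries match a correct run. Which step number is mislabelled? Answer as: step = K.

step = 6

Reference trace:
T3 LOAD — after: cnt=5, r=5 — load
T1 LOAD — after: cnt=5, r=5 — load
T2 LOAD — after: cnt=5, r=5 — load
T3 CAS — after: cnt=6, r=5 — ok
T2 CAS — after: cnt=6, r=5 — retry
T1 CAS — after: cnt=6, r=5 — retry
T0 LOAD — after: cnt=6, r=6 — load
T0 CAS — after: cnt=7, r=6 — ok
T0 LOAD — after: cnt=7, r=7 — load
T0 CAS — after: cnt=8, r=7 — ok
Mismatch at 6.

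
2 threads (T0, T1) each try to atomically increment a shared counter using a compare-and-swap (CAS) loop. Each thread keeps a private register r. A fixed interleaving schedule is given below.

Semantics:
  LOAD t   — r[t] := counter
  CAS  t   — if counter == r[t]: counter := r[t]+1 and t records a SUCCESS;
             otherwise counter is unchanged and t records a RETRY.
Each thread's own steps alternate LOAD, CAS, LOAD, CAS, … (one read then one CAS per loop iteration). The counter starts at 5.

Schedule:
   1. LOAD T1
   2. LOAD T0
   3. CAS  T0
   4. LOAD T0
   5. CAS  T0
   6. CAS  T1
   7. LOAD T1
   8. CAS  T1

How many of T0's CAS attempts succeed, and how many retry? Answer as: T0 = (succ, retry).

T0 = (2, 0)

T1 LOAD — after: cnt=5, r=5 — load
T0 LOAD — after: cnt=5, r=5 — load
T0 CAS — after: cnt=6, r=5 — ok
T0 LOAD — after: cnt=6, r=6 — load
T0 CAS — after: cnt=7, r=6 — ok
T1 CAS — after: cnt=7, r=5 — retry
T1 LOAD — after: cnt=7, r=7 — load
T1 CAS — after: cnt=8, r=7 — ok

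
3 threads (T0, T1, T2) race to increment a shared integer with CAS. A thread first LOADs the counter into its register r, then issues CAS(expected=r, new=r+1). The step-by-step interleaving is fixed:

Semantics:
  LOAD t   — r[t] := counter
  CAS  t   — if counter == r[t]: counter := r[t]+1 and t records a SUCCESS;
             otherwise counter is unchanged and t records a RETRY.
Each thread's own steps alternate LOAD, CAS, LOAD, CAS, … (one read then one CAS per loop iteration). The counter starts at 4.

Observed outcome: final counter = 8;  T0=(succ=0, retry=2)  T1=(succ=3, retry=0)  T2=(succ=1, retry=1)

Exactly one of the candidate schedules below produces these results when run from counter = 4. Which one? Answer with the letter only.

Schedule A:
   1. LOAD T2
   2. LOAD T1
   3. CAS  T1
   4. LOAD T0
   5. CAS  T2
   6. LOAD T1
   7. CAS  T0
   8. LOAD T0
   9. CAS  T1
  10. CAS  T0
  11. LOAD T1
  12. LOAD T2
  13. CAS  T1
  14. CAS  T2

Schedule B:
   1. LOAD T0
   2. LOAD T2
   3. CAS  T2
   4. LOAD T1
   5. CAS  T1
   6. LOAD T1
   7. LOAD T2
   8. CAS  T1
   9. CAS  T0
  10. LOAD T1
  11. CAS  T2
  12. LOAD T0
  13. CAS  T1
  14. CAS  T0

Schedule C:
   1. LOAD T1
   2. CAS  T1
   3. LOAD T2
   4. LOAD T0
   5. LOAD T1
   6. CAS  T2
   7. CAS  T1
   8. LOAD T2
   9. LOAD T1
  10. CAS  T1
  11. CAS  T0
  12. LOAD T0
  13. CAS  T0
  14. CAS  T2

B

Run B:
T0 LOAD — after: cnt=4, r=4 — load
T2 LOAD — after: cnt=4, r=4 — load
T2 CAS — after: cnt=5, r=4 — ok
T1 LOAD — after: cnt=5, r=5 — load
T1 CAS — after: cnt=6, r=5 — ok
T1 LOAD — after: cnt=6, r=6 — load
T2 LOAD — after: cnt=6, r=6 — load
T1 CAS — after: cnt=7, r=6 — ok
T0 CAS — after: cnt=7, r=4 — retry
T1 LOAD — after: cnt=7, r=7 — load
T2 CAS — after: cnt=7, r=6 — retry
T0 LOAD — after: cnt=7, r=7 — load
T1 CAS — after: cnt=8, r=7 — ok
T0 CAS — after: cnt=8, r=7 — retry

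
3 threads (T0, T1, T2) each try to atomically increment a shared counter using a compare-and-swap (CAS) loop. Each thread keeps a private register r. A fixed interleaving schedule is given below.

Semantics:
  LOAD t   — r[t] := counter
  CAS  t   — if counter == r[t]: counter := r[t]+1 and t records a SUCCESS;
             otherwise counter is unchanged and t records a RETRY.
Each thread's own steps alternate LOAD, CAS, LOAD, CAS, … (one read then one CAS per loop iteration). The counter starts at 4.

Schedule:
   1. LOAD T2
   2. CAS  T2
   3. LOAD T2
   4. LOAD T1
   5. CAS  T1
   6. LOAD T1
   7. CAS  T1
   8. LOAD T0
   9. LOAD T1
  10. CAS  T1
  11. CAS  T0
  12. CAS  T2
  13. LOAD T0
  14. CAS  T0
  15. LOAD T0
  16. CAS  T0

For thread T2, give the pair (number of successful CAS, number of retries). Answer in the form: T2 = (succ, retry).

   1) LOAD T2:  M=4  r_T2=4
   2) CAS  T2:  M=5  r_T2=4 ✓
   3) LOAD T2:  M=5  r_T2=5
   4) LOAD T1:  M=5  r_T1=5
   5) CAS  T1:  M=6  r_T1=5 ✓
   6) LOAD T1:  M=6  r_T1=6
   7) CAS  T1:  M=7  r_T1=6 ✓
   8) LOAD T0:  M=7  r_T0=7
   9) LOAD T1:  M=7  r_T1=7
  10) CAS  T1:  M=8  r_T1=7 ✓
  11) CAS  T0:  M=8  r_T0=7 ✗
  12) CAS  T2:  M=8  r_T2=5 ✗
  13) LOAD T0:  M=8  r_T0=8
  14) CAS  T0:  M=9  r_T0=8 ✓
  15) LOAD T0:  M=9  r_T0=9
  16) CAS  T0:  M=10  r_T0=9 ✓

T2 = (1, 1)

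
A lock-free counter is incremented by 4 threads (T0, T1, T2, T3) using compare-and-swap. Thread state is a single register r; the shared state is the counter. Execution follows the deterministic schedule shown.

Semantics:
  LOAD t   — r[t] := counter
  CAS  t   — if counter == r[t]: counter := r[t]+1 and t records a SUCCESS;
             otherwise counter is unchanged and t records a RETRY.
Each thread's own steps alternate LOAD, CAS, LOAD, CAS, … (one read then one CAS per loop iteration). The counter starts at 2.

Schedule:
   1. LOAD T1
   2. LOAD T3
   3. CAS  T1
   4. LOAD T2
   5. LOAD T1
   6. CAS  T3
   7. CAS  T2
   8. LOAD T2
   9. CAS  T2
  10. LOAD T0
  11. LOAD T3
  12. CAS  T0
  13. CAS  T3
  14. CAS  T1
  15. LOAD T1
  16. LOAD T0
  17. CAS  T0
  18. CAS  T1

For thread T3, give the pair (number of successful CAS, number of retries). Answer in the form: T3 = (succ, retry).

   1) LOAD T1:  M=2  r_T1=2
   2) LOAD T3:  M=2  r_T3=2
   3) CAS  T1:  M=3  r_T1=2 ✓
   4) LOAD T2:  M=3  r_T2=3
   5) LOAD T1:  M=3  r_T1=3
   6) CAS  T3:  M=3  r_T3=2 ✗
   7) CAS  T2:  M=4  r_T2=3 ✓
   8) LOAD T2:  M=4  r_T2=4
   9) CAS  T2:  M=5  r_T2=4 ✓
  10) LOAD T0:  M=5  r_T0=5
  11) LOAD T3:  M=5  r_T3=5
  12) CAS  T0:  M=6  r_T0=5 ✓
  13) CAS  T3:  M=6  r_T3=5 ✗
  14) CAS  T1:  M=6  r_T1=3 ✗
  15) LOAD T1:  M=6  r_T1=6
  16) LOAD T0:  M=6  r_T0=6
  17) CAS  T0:  M=7  r_T0=6 ✓
  18) CAS  T1:  M=7  r_T1=6 ✗

T3 = (0, 2)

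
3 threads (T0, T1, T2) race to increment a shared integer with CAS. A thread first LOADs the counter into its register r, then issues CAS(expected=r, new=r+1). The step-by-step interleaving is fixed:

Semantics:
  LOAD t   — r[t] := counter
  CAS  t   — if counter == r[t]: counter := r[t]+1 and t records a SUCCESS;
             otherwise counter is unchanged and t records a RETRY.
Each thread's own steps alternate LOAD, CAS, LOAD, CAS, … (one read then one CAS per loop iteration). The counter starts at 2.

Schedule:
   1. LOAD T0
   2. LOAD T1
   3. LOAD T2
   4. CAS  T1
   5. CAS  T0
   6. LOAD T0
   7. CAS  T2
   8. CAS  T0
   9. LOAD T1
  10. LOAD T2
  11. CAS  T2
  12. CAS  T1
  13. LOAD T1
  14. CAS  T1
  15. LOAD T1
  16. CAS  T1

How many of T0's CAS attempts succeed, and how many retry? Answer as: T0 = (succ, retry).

step 1: T0 LOAD ⇒ load; ctr=2 reg=2
step 2: T1 LOAD ⇒ load; ctr=2 reg=2
step 3: T2 LOAD ⇒ load; ctr=2 reg=2
step 4: T1 CAS ⇒ ok; ctr=3 reg=2
step 5: T0 CAS ⇒ retry; ctr=3 reg=2
step 6: T0 LOAD ⇒ load; ctr=3 reg=3
step 7: T2 CAS ⇒ retry; ctr=3 reg=2
step 8: T0 CAS ⇒ ok; ctr=4 reg=3
step 9: T1 LOAD ⇒ load; ctr=4 reg=4
step 10: T2 LOAD ⇒ load; ctr=4 reg=4
step 11: T2 CAS ⇒ ok; ctr=5 reg=4
step 12: T1 CAS ⇒ retry; ctr=5 reg=4
step 13: T1 LOAD ⇒ load; ctr=5 reg=5
step 14: T1 CAS ⇒ ok; ctr=6 reg=5
step 15: T1 LOAD ⇒ load; ctr=6 reg=6
step 16: T1 CAS ⇒ ok; ctr=7 reg=6

T0 = (1, 1)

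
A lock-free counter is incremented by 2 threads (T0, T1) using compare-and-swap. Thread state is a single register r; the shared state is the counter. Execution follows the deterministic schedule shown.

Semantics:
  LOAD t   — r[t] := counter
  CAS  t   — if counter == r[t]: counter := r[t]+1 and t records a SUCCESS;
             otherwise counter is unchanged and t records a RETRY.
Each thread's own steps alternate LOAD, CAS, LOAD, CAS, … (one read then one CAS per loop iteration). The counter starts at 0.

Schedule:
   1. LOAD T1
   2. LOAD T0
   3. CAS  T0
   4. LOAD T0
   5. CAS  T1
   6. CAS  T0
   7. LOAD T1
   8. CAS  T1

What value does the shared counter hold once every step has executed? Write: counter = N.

1. LOAD T1 → mem=0 r[T1]=0 [LOAD]
2. LOAD T0 → mem=0 r[T0]=0 [LOAD]
3. CAS T0 → mem=1 r[T0]=0 [OK]
4. LOAD T0 → mem=1 r[T0]=1 [LOAD]
5. CAS T1 → mem=1 r[T1]=0 [RETRY]
6. CAS T0 → mem=2 r[T0]=1 [OK]
7. LOAD T1 → mem=2 r[T1]=2 [LOAD]
8. CAS T1 → mem=3 r[T1]=2 [OK]

counter = 3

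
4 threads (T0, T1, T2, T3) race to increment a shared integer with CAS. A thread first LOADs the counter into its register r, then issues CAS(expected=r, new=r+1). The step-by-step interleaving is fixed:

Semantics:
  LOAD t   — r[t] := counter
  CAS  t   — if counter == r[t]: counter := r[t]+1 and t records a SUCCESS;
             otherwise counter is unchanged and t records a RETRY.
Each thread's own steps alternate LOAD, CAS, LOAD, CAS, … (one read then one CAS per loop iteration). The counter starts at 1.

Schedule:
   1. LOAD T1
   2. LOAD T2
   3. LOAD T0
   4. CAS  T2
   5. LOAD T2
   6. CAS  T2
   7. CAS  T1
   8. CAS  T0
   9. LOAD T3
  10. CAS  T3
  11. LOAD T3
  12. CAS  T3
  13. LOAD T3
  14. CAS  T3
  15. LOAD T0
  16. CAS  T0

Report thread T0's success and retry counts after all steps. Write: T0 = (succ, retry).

T0 = (1, 1)

#1 T1 reads 1
#2 T2 reads 1
#3 T0 reads 1
#4 T2 CAS(1→2) writes; counter now 2
#5 T2 reads 2
#6 T2 CAS(2→3) writes; counter now 3
#7 T1 CAS(1→2) fails; counter now 3
#8 T0 CAS(1→2) fails; counter now 3
#9 T3 reads 3
#10 T3 CAS(3→4) writes; counter now 4
#11 T3 reads 4
#12 T3 CAS(4→5) writes; counter now 5
#13 T3 reads 5
#14 T3 CAS(5→6) writes; counter now 6
#15 T0 reads 6
#16 T0 CAS(6→7) writes; counter now 7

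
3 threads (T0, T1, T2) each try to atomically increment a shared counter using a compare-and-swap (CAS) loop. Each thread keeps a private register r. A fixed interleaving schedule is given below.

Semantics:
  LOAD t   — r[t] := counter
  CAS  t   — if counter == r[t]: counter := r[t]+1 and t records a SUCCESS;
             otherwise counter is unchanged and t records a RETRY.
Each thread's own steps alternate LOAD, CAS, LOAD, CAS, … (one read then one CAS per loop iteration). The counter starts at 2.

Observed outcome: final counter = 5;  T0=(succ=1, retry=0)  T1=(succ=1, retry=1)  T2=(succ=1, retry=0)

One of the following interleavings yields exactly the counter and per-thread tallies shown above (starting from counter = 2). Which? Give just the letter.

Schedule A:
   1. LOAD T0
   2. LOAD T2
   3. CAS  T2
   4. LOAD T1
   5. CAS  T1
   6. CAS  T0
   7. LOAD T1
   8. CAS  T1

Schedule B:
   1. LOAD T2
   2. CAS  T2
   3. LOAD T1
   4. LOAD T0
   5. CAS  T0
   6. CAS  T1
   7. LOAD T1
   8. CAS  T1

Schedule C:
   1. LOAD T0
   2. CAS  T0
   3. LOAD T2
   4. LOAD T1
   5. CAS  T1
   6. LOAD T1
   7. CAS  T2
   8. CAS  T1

Simulating candidate B:
step 1: T2 LOAD ⇒ load; ctr=2 reg=2
step 2: T2 CAS ⇒ ok; ctr=3 reg=2
step 3: T1 LOAD ⇒ load; ctr=3 reg=3
step 4: T0 LOAD ⇒ load; ctr=3 reg=3
step 5: T0 CAS ⇒ ok; ctr=4 reg=3
step 6: T1 CAS ⇒ retry; ctr=4 reg=3
step 7: T1 LOAD ⇒ load; ctr=4 reg=4
step 8: T1 CAS ⇒ ok; ctr=5 reg=4

B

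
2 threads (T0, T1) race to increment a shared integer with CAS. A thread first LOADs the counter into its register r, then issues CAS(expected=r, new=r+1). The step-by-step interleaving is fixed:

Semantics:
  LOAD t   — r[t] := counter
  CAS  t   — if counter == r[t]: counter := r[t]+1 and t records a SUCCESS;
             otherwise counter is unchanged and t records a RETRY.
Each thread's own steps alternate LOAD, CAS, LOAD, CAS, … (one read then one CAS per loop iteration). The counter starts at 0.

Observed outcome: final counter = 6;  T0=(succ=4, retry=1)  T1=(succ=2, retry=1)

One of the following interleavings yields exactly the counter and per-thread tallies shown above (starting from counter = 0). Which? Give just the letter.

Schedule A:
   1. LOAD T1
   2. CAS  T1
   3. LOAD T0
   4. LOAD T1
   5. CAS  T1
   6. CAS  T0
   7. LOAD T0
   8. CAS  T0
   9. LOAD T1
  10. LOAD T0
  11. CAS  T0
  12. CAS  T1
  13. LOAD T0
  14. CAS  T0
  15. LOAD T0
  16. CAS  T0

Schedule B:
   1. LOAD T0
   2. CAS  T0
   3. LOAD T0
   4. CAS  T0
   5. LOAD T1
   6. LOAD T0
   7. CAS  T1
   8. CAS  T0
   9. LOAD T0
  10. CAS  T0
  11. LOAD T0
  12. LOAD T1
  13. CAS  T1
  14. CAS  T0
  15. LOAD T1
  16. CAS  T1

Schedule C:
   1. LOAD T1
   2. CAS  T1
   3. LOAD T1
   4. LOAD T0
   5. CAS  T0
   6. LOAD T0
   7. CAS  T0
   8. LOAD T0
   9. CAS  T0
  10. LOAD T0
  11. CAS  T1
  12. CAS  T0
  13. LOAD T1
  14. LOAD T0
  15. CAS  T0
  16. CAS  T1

Tracing schedule A:
step 1: T1 LOAD ⇒ load; ctr=0 reg=0
step 2: T1 CAS ⇒ ok; ctr=1 reg=0
step 3: T0 LOAD ⇒ load; ctr=1 reg=1
step 4: T1 LOAD ⇒ load; ctr=1 reg=1
step 5: T1 CAS ⇒ ok; ctr=2 reg=1
step 6: T0 CAS ⇒ retry; ctr=2 reg=1
step 7: T0 LOAD ⇒ load; ctr=2 reg=2
step 8: T0 CAS ⇒ ok; ctr=3 reg=2
step 9: T1 LOAD ⇒ load; ctr=3 reg=3
step 10: T0 LOAD ⇒ load; ctr=3 reg=3
step 11: T0 CAS ⇒ ok; ctr=4 reg=3
step 12: T1 CAS ⇒ retry; ctr=4 reg=3
step 13: T0 LOAD ⇒ load; ctr=4 reg=4
step 14: T0 CAS ⇒ ok; ctr=5 reg=4
step 15: T0 LOAD ⇒ load; ctr=5 reg=5
step 16: T0 CAS ⇒ ok; ctr=6 reg=5

A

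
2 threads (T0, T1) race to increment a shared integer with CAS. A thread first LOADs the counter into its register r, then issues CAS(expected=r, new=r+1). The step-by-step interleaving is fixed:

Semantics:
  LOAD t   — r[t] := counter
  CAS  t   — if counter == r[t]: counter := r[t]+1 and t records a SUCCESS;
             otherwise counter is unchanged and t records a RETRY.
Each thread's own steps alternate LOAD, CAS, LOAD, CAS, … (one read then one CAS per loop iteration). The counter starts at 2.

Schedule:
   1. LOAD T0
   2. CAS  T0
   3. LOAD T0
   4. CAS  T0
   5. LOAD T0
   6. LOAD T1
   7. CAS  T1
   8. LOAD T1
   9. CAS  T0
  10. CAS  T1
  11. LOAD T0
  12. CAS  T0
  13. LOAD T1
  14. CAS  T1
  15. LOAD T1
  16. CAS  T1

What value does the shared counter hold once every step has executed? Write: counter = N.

counter = 9

[1] T0.load  rd  (counter 2, T0.r 2)
[2] T0.cas  hit  (counter 3, T0.r 2)
[3] T0.load  rd  (counter 3, T0.r 3)
[4] T0.cas  hit  (counter 4, T0.r 3)
[5] T0.load  rd  (counter 4, T0.r 4)
[6] T1.load  rd  (counter 4, T1.r 4)
[7] T1.cas  hit  (counter 5, T1.r 4)
[8] T1.load  rd  (counter 5, T1.r 5)
[9] T0.cas  miss  (counter 5, T0.r 4)
[10] T1.cas  hit  (counter 6, T1.r 5)
[11] T0.load  rd  (counter 6, T0.r 6)
[12] T0.cas  hit  (counter 7, T0.r 6)
[13] T1.load  rd  (counter 7, T1.r 7)
[14] T1.cas  hit  (counter 8, T1.r 7)
[15] T1.load  rd  (counter 8, T1.r 8)
[16] T1.cas  hit  (counter 9, T1.r 8)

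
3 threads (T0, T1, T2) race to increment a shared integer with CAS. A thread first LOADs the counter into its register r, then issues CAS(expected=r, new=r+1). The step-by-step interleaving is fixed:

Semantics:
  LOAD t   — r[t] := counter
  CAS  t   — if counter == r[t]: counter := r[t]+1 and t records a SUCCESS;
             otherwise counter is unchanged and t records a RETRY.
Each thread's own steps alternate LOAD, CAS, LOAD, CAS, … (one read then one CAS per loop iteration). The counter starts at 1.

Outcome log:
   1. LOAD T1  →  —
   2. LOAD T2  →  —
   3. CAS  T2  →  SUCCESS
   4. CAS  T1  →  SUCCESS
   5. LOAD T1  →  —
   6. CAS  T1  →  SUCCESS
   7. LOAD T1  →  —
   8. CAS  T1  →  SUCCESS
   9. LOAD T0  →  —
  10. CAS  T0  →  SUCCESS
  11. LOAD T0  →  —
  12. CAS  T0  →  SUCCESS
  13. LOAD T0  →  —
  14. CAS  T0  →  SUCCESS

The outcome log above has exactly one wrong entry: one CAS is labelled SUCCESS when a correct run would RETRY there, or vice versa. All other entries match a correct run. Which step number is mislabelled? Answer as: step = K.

Correct run:
   1) LOAD T1:  M=1  r_T1=1
   2) LOAD T2:  M=1  r_T2=1
   3) CAS  T2:  M=2  r_T2=1 ✓
   4) CAS  T1:  M=2  r_T1=1 ✗
   5) LOAD T1:  M=2  r_T1=2
   6) CAS  T1:  M=3  r_T1=2 ✓
   7) LOAD T1:  M=3  r_T1=3
   8) CAS  T1:  M=4  r_T1=3 ✓
   9) LOAD T0:  M=4  r_T0=4
  10) CAS  T0:  M=5  r_T0=4 ✓
  11) LOAD T0:  M=5  r_T0=5
  12) CAS  T0:  M=6  r_T0=5 ✓
  13) LOAD T0:  M=6  r_T0=6
  14) CAS  T0:  M=7  r_T0=6 ✓
Flip is step 4.

step = 4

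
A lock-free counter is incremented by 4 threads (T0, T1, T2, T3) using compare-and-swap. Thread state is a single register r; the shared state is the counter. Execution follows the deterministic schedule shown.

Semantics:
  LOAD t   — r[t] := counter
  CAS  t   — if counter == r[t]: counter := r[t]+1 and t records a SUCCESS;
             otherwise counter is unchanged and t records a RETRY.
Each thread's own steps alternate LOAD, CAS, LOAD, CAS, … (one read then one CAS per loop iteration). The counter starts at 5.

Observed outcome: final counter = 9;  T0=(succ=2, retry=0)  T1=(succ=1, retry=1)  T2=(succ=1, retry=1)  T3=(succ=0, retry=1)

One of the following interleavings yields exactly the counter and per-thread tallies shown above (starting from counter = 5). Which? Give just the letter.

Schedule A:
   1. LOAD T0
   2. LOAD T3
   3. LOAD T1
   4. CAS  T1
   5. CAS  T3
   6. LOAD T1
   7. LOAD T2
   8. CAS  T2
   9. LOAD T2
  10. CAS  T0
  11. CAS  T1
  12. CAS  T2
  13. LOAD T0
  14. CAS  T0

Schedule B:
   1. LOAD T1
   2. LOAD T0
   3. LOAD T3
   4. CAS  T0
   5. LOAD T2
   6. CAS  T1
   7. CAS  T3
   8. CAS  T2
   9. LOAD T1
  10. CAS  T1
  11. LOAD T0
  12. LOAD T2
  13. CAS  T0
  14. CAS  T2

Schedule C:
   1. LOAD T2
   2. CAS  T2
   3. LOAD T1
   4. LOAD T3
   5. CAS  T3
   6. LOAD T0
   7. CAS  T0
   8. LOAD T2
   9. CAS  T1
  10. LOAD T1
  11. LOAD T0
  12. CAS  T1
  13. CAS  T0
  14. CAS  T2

Simulating candidate B:
   1) LOAD T1:  M=5  r_T1=5
   2) LOAD T0:  M=5  r_T0=5
   3) LOAD T3:  M=5  r_T3=5
   4) CAS  T0:  M=6  r_T0=5 ✓
   5) LOAD T2:  M=6  r_T2=6
   6) CAS  T1:  M=6  r_T1=5 ✗
   7) CAS  T3:  M=6  r_T3=5 ✗
   8) CAS  T2:  M=7  r_T2=6 ✓
   9) LOAD T1:  M=7  r_T1=7
  10) CAS  T1:  M=8  r_T1=7 ✓
  11) LOAD T0:  M=8  r_T0=8
  12) LOAD T2:  M=8  r_T2=8
  13) CAS  T0:  M=9  r_T0=8 ✓
  14) CAS  T2:  M=9  r_T2=8 ✗

B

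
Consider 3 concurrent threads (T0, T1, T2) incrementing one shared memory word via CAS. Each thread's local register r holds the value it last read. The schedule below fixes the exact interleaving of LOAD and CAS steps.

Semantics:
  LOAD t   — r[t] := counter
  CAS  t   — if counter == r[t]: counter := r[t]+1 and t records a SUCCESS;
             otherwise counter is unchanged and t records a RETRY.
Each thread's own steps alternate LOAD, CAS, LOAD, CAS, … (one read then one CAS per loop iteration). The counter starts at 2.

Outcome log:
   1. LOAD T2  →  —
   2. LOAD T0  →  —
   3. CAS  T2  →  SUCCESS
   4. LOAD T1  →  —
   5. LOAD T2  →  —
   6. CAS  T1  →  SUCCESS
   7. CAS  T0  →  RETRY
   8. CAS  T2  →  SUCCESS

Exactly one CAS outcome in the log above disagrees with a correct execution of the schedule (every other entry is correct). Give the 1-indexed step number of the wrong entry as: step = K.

step = 8

Reference trace:
#1 T2 reads 2
#2 T0 reads 2
#3 T2 CAS(2→3) writes; counter now 3
#4 T1 reads 3
#5 T2 reads 3
#6 T1 CAS(3→4) writes; counter now 4
#7 T0 CAS(2→3) fails; counter now 4
#8 T2 CAS(3→4) fails; counter now 4
Flip is step 8.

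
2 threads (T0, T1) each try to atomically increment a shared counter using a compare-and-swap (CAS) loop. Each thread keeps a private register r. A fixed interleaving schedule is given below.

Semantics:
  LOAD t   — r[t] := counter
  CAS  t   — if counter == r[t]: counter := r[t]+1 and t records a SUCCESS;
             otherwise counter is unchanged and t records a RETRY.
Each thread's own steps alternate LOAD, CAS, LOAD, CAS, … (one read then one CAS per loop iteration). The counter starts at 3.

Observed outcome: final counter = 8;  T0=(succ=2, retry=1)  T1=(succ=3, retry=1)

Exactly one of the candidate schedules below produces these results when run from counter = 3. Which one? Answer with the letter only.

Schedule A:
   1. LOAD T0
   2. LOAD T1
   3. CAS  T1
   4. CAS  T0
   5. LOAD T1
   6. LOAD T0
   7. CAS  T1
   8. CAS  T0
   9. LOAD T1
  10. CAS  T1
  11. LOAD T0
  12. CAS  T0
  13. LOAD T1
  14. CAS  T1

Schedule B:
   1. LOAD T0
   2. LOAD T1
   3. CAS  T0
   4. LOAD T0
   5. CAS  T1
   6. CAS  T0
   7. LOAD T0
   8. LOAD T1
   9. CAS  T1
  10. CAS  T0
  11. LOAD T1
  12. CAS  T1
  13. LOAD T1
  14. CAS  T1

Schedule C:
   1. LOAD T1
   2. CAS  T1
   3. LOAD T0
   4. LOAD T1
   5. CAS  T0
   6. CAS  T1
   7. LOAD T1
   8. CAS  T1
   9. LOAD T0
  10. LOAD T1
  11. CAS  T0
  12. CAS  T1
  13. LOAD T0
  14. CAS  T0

Tracing schedule B:
T0 LOAD — after: cnt=3, r=3 — load
T1 LOAD — after: cnt=3, r=3 — load
T0 CAS — after: cnt=4, r=3 — ok
T0 LOAD — after: cnt=4, r=4 — load
T1 CAS — after: cnt=4, r=3 — retry
T0 CAS — after: cnt=5, r=4 — ok
T0 LOAD — after: cnt=5, r=5 — load
T1 LOAD — after: cnt=5, r=5 — load
T1 CAS — after: cnt=6, r=5 — ok
T0 CAS — after: cnt=6, r=5 — retry
T1 LOAD — after: cnt=6, r=6 — load
T1 CAS — after: cnt=7, r=6 — ok
T1 LOAD — after: cnt=7, r=7 — load
T1 CAS — after: cnt=8, r=7 — ok

B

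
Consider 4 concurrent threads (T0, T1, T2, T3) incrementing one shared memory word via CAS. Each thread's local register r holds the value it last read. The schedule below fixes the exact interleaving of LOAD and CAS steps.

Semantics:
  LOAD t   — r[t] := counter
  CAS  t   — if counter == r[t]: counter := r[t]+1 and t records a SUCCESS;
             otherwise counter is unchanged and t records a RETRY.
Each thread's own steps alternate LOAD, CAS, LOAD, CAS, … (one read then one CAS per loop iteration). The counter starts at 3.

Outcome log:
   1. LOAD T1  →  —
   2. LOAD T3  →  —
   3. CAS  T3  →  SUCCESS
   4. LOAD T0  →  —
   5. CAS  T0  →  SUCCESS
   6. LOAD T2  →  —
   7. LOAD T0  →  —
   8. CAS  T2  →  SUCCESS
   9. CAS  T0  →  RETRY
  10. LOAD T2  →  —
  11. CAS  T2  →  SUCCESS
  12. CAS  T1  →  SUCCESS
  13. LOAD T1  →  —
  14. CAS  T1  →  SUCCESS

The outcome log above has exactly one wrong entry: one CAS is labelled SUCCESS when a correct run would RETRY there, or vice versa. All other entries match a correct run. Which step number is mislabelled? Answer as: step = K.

step = 12

Correct run:
T1 LOAD — after: cnt=3, r=3 — load
T3 LOAD — after: cnt=3, r=3 — load
T3 CAS — after: cnt=4, r=3 — ok
T0 LOAD — after: cnt=4, r=4 — load
T0 CAS — after: cnt=5, r=4 — ok
T2 LOAD — after: cnt=5, r=5 — load
T0 LOAD — after: cnt=5, r=5 — load
T2 CAS — after: cnt=6, r=5 — ok
T0 CAS — after: cnt=6, r=5 — retry
T2 LOAD — after: cnt=6, r=6 — load
T2 CAS — after: cnt=7, r=6 — ok
T1 CAS — after: cnt=7, r=3 — retry
T1 LOAD — after: cnt=7, r=7 — load
T1 CAS — after: cnt=8, r=7 — ok
Flip is step 12.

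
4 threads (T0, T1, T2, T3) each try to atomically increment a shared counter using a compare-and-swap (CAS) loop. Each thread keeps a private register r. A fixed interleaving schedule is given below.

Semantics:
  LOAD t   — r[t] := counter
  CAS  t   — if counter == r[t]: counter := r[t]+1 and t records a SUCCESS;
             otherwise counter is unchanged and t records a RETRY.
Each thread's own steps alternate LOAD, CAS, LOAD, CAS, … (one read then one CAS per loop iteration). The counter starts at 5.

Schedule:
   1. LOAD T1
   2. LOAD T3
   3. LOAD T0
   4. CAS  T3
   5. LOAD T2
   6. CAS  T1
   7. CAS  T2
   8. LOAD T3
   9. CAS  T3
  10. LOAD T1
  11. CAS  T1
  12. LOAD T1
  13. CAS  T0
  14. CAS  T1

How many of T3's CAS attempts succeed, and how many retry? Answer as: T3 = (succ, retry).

T1 LOAD — after: cnt=5, r=5 — load
T3 LOAD — after: cnt=5, r=5 — load
T0 LOAD — after: cnt=5, r=5 — load
T3 CAS — after: cnt=6, r=5 — ok
T2 LOAD — after: cnt=6, r=6 — load
T1 CAS — after: cnt=6, r=5 — retry
T2 CAS — after: cnt=7, r=6 — ok
T3 LOAD — after: cnt=7, r=7 — load
T3 CAS — after: cnt=8, r=7 — ok
T1 LOAD — after: cnt=8, r=8 — load
T1 CAS — after: cnt=9, r=8 — ok
T1 LOAD — after: cnt=9, r=9 — load
T0 CAS — after: cnt=9, r=5 — retry
T1 CAS — after: cnt=10, r=9 — ok

T3 = (2, 0)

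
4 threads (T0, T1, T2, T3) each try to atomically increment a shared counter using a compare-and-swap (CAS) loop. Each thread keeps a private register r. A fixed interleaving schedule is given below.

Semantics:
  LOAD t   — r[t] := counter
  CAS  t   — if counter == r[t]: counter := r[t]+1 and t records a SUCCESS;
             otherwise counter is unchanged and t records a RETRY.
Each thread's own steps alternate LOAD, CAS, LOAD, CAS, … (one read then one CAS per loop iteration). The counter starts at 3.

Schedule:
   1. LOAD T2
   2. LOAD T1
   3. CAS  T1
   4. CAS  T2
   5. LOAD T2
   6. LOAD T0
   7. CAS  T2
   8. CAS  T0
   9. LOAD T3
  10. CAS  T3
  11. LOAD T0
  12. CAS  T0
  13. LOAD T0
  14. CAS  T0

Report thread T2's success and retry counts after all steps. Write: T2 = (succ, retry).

   1) LOAD T2:  M=3  r_T2=3
   2) LOAD T1:  M=3  r_T1=3
   3) CAS  T1:  M=4  r_T1=3 ✓
   4) CAS  T2:  M=4  r_T2=3 ✗
   5) LOAD T2:  M=4  r_T2=4
   6) LOAD T0:  M=4  r_T0=4
   7) CAS  T2:  M=5  r_T2=4 ✓
   8) CAS  T0:  M=5  r_T0=4 ✗
   9) LOAD T3:  M=5  r_T3=5
  10) CAS  T3:  M=6  r_T3=5 ✓
  11) LOAD T0:  M=6  r_T0=6
  12) CAS  T0:  M=7  r_T0=6 ✓
  13) LOAD T0:  M=7  r_T0=7
  14) CAS  T0:  M=8  r_T0=7 ✓

T2 = (1, 1)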